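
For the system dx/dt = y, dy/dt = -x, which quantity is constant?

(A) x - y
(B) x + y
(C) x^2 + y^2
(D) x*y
C

A first integral I satisfies dI/dt = 0 along every solution. Differentiate each option and use the equation of motion:
(A) d/dt[x - y] = y - (-x) = x + y, not identically 0
(B) d/dt[x + y] = y + (-x) = y - x, not identically 0
(C) d/dt[x^2 + y^2] = 2x*dx/dt + 2y*dy/dt = 2x*y + 2y*(-x) = 0
(D) d/dt[x*y] = (dx/dt)y + x(dy/dt) = y^2 - x^2, not identically 0

Only (C) has zero time-derivative. So x^2 + y^2 (the squared radius; trajectories are circles) is the conserved quantity.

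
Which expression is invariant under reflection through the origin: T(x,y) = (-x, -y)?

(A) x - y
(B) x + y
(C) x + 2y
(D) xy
D

The map is reflection through the origin: T(x,y) = (-x, -y).
Substitute the transformed coordinates into each option and compare with the original:
(A) x - y  ->  (-x) - (-y) = -x + y   [differs from x - y: not invariant]
(B) x + y  ->  (-x) + (-y) = -x - y   [differs from x + y: not invariant]
(C) x + 2y  ->  (-x) + 2(-y) = -x - 2y   [differs from x + 2y: not invariant]
(D) xy  ->  (-x)(-y) = xy   [equals xy: invariant]

Only option (D), xy, is unchanged by the transformation.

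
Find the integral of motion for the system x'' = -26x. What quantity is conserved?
E = (x')^2 + 26x^2

Multiply the equation by x':
x' * x'' = -26x * x'
The left side is d/dt[(x')^2/2] and the right side is d/dt[-26x^2/2], so
d/dt[(x')^2/2 + 26x^2/2] = 0, i.e. (x')^2/2 + 26x^2/2 = constant.
Multiplying by 2, the integral of motion is E = (x')^2 + 26x^2.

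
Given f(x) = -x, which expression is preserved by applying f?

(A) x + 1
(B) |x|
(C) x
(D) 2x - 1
B

For f(x) = -x:
Applying f replaces x by -x. Since |-x| = |x|, the absolute value is unchanged by f, whereas x -> -x, 2x - 1 -> -2x - 1 and x + 1 -> -x + 1 all change.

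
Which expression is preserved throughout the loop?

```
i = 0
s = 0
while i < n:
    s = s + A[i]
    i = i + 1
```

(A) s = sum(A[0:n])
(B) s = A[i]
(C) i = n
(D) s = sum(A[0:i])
D

A loop invariant must hold before the first iteration and be re-established by every execution of the body.

(D) s = sum(A[0:i]): Initially i = 0 and s = 0 = sum of the empty slice A[0:0]. If s = sum(A[0:i]) holds at the top of an iteration, the body sets s to sum(A[0:i]) + A[i] = sum(A[0:i+1]) and then i to i+1, so s = sum(A[0:i]) holds again. At exit i = n, giving s = sum(A[0:n]).

The other options fail:
(A) s = sum(A[0:n]): false before the loop (s = 0, not the full sum) -- it only becomes true at exit.
(B) s = A[i]: after the first iteration s = A[0] but i = 1, so s = A[i] compares s with the wrong element (and fails in general).
(C) i = n: false initially (i = 0); it is the exit condition, not an invariant.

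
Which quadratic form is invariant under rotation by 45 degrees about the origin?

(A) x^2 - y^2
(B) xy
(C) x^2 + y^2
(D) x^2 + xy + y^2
C

Rotation by 45 degrees sends (x, y) to (sqrt(2)x/2 - sqrt(2)y/2, sqrt(2)x/2 + sqrt(2)y/2).
Substitute the transformed coordinates into each option and compare with the original:
(A) x^2 - y^2  ->  (sqrt(2)x/2 - sqrt(2)y/2)^2 - (sqrt(2)x/2 + sqrt(2)y/2)^2 = -2xy   [differs from x^2 - y^2: not invariant]
(B) xy  ->  (sqrt(2)x/2 - sqrt(2)y/2)(sqrt(2)x/2 + sqrt(2)y/2) = x^2/2 - y^2/2   [differs from xy: not invariant]
(C) x^2 + y^2  ->  (sqrt(2)x/2 - sqrt(2)y/2)^2 + (sqrt(2)x/2 + sqrt(2)y/2)^2 = x^2 + y^2   [equals x^2 + y^2: invariant]
(D) x^2 + xy + y^2  ->  (sqrt(2)x/2 - sqrt(2)y/2)^2 + (sqrt(2)x/2 - sqrt(2)y/2)(sqrt(2)x/2 + sqrt(2)y/2) + (sqrt(2)x/2 + sqrt(2)y/2)^2 = 3x^2/2 + y^2/2   [differs from x^2 + xy + y^2: not invariant]

Only option (C), x^2 + y^2, is unchanged by the transformation.
x^2 + y^2 is the squared distance from the origin, which rotations preserve.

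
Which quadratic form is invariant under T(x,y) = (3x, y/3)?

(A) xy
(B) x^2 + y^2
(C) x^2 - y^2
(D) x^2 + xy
A

T multiplies x by 3 and divides y by 3.
Substitute the transformed coordinates into each option and compare with the original:
(A) xy  ->  (3x)(y/3) = xy   [equals xy: invariant]
(B) x^2 + y^2  ->  (3x)^2 + (y/3)^2 = 9x^2 + y^2/9   [differs from x^2 + y^2: not invariant]
(C) x^2 - y^2  ->  (3x)^2 - (y/3)^2 = 9x^2 - y^2/9   [differs from x^2 - y^2: not invariant]
(D) x^2 + xy  ->  (3x)^2 + (3x)(y/3) = 9x^2 + xy   [differs from x^2 + xy: not invariant]

Only option (A), xy, is unchanged by the transformation.
The factors 3 and 1/3 cancel only in the pure product xy.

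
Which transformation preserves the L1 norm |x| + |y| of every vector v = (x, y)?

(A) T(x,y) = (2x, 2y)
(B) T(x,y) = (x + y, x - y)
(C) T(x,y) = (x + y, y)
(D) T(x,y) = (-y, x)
D

A transformation preserves a norm if ||T(v)|| = ||v|| for every v; a single vector where the norm changes rules an option out.

(A) T(x,y) = (2x, 2y): v = (1, 0) has norm |1| + |0| = 1, but T(v) = (2, 0) has norm 2 -- not preserved.
(B) T(x,y) = (x + y, x - y): v = (1, 0) has norm |1| + |0| = 1, but T(v) = (1, 1) has norm 2 -- not preserved.
(C) T(x,y) = (x + y, y): v = (0, 1) has norm |0| + |1| = 1, but T(v) = (1, 1) has norm 2 -- not preserved.
(D) T(x,y) = (-y, x): preserves the norm -- it only permutes the coordinates and/or flips signs, which leaves |x| + |y| unchanged.

Therefore the answer is (D).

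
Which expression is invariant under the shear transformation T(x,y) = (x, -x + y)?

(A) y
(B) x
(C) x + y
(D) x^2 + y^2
B

Under the shear T(x,y) = (x, -x + y):
Substitute the transformed coordinates into each option and compare with the original:
(A) y  ->  (-x + y) = -x + y   [differs from y: not invariant]
(B) x  ->  (x) = x   [equals x: invariant]
(C) x + y  ->  (x) + (-x + y) = y   [differs from x + y: not invariant]
(D) x^2 + y^2  ->  (x)^2 + (-x + y)^2 = 2x^2 - 2xy + y^2   [differs from x^2 + y^2: not invariant]

Only option (B), x, is unchanged by the transformation.
A vertical shear moves points parallel to the y-axis, so the x-coordinate (and any function of x alone) is unchanged.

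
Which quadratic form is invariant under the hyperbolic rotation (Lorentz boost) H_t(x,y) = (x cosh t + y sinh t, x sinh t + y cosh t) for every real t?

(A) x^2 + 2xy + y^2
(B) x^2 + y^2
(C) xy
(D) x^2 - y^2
D

Write x' = x cosh t + y sinh t, y' = x sinh t + y cosh t and substitute into each option:
(A) x^2 + 2xy + y^2: (x' + y')^2 with x' + y' = (x + y)(cosh t + sinh t) = (x + y)e^t, so it becomes (x + y)^2 e^(2t)   [not invariant for t != 0]
(B) x^2 + y^2: (x cosh t + y sinh t)^2 + (x sinh t + y cosh t)^2 = (x^2 + y^2)(cosh^2 t + sinh^2 t) + 4xy sinh t cosh t = (x^2 + y^2) cosh 2t + 2xy sinh 2t   [not invariant for t != 0]
(C) xy: (x cosh t + y sinh t)(x sinh t + y cosh t) = xy(cosh^2 t + sinh^2 t) + (x^2 + y^2) sinh t cosh t = xy cosh 2t + (x^2 + y^2)(sinh 2t)/2   [not invariant for t != 0]
(D) x^2 - y^2: (x cosh t + y sinh t)^2 - (x sinh t + y cosh t)^2 = x^2(cosh^2 t - sinh^2 t) + 2xy(cosh t sinh t - sinh t cosh t) + y^2(sinh^2 t - cosh^2 t) = x^2 - y^2   [invariant, using cosh^2 t - sinh^2 t = 1]

Only (D) x^2 - y^2 is unchanged; it is the Minkowski form preserved by Lorentz boosts, just as x^2 + y^2 is preserved by ordinary rotations.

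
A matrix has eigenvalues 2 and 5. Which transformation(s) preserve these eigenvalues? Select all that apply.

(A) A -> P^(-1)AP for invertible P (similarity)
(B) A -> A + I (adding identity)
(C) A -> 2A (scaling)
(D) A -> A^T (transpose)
A and D

Eigenvalues are preserved by:
1. Similarity transformations: A -> P^(-1)AP (same characteristic polynomial)
2. Transpose: A^T has the same eigenvalues as A

Eigenvalues are NOT preserved by:
- Adding identity: eigenvalues become 2+1, 5+1
- Scaling: eigenvalues become 4, 10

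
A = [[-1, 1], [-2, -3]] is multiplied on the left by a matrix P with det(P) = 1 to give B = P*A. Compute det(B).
5

By the multiplicative property of determinants, det(B) = det(P*A) = det(P) * det(A) = det(A),
so the determinant is invariant under multiplication by any determinant-1 matrix; we just need det(A).

det(A) = (-1)(-3) - (1)(-2) = 3 - (-2) = 5

Therefore det(B) = 1 * 5 = 5.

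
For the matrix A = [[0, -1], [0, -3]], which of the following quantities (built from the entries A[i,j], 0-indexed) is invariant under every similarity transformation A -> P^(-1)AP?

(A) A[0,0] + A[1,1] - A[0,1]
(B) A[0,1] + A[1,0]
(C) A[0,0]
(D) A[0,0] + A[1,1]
D

A[0,0] + A[1,1] is the trace of A. By the cyclic property of the trace, tr(P^(-1)AP) = tr(APP^(-1)) = tr(A), so it is the same for every matrix similar to A.

The other combinations are not similarity invariants. For example, take P = [[1, 1], [1, 2]] (det P = 1), so P^(-1) = [[2, -1], [-1, 1]] and
B = P^(-1)AP = [[1, 2], [-2, -4]].
Evaluating each option on A and on B:
(A) A[0,0] + A[1,1] - A[0,1]: -2 for A, -5 for B -> changes
(B) A[0,1] + A[1,0]: -1 for A, 0 for B -> changes
(C) A[0,0]: 0 for A, 1 for B -> changes
(D) A[0,0] + A[1,1]: -3 for A, -3 for B -> unchanged

Only (D) A[0,0] + A[1,1] = -3 survives (and it does so for every P, not just this one), so it is the invariant.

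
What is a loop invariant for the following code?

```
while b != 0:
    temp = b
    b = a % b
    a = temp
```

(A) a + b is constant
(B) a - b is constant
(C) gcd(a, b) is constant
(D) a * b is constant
C

A loop invariant must hold before the first iteration and be re-established by every execution of the body.

(C) gcd(a, b) is constant: One iteration replaces (a, b) by (b, a mod b). Since a mod b = a - q*b for an integer q, any common divisor of a and b divides b and a mod b, and conversely; hence gcd(b, a mod b) = gcd(a, b). For instance (19, 6) -> (6, 1) keeps gcd = 1. At exit b = 0 and a = gcd of the original inputs.

The other options fail:
(A) a + b is constant: e.g. (a, b) = (19, 6) -> (6, 1): the sum goes from 25 to 7.
(B) a - b is constant: e.g. (a, b) = (19, 6) -> (6, 1): the difference goes from 13 to 5.
(D) a * b is constant: e.g. (a, b) = (19, 6) -> (6, 1): the product goes from 114 to 6.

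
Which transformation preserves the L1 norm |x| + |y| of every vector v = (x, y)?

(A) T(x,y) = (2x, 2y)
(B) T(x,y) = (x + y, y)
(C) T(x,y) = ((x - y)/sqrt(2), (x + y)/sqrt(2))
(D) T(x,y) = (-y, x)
D

A transformation preserves a norm if ||T(v)|| = ||v|| for every v; a single vector where the norm changes rules an option out.

(A) T(x,y) = (2x, 2y): v = (1, 0) has norm |1| + |0| = 1, but T(v) = (2, 0) has norm 2 -- not preserved.
(B) T(x,y) = (x + y, y): v = (0, 1) has norm |0| + |1| = 1, but T(v) = (1, 1) has norm 2 -- not preserved.
(C) T(x,y) = ((x - y)/sqrt(2), (x + y)/sqrt(2)): v = (1, 0) has norm |1| + |0| = 1, but T(v) = (sqrt(2)/2, sqrt(2)/2) has norm sqrt(2) -- not preserved.
(D) T(x,y) = (-y, x): preserves the norm -- it only permutes the coordinates and/or flips signs, which leaves |x| + |y| unchanged.

Therefore the answer is (D).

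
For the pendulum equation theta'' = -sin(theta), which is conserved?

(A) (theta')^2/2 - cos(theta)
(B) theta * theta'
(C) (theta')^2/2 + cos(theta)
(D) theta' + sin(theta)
A

A first integral I satisfies dI/dt = 0 along every solution. Differentiate each option and use the equation of motion:
(A) d/dt[(theta')^2/2 - cos(theta)] = theta' theta'' + sin(theta) theta' = theta'(-sin(theta)) + theta' sin(theta) = 0
(B) d/dt[theta * theta'] = (theta')^2 + theta theta'' = (theta')^2 - theta sin(theta), not identically 0
(C) d/dt[(theta')^2/2 + cos(theta)] = theta' theta'' - sin(theta) theta' = -2 theta' sin(theta), not identically 0
(D) d/dt[theta' + sin(theta)] = theta'' + cos(theta) theta' = -sin(theta) + theta' cos(theta), not identically 0

Only (A) has zero time-derivative. This is the total energy: kinetic (theta')^2/2 plus potential -cos(theta).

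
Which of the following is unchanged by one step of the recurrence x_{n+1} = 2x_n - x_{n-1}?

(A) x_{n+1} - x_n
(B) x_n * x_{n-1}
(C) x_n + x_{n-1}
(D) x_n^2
A

For the recurrence x_{n+1} = 2x_n - x_{n-1}:

If x_{n+1} = 2x_n - x_{n-1}, then:
x_{n+1} - x_n = x_n - x_{n-1}
The first difference is constant throughout the sequence.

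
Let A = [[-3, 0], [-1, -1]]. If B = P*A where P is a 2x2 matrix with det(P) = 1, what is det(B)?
3

By the multiplicative property of determinants, det(B) = det(P*A) = det(P) * det(A) = det(A),
so the determinant is invariant under multiplication by any determinant-1 matrix; we just need det(A).

det(A) = (-3)(-1) - (0)(-1) = 3 - 0 = 3

Therefore det(B) = 1 * 3 = 3.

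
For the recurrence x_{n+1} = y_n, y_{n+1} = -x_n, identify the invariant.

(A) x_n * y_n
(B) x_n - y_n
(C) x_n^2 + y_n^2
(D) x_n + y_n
C

For the recurrence x_{n+1} = y_n, y_{n+1} = -x_n:

x_{n+1}^2 + y_{n+1}^2 = y_n^2 + (-x_n)^2 = x_n^2 + y_n^2
The sum of squares is conserved (like energy in a harmonic oscillator).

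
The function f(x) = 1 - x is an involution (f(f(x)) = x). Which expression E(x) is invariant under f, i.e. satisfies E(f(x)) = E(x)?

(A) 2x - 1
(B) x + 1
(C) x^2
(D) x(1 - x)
D

Replace x by f(x) = 1 - x in each option and simplify. As a quick numerical cross-check, also compare E(4) with E(f(4)) = E(-3).

(A) 2x - 1  ->  2(1 - x) - 1 = 1 - 2x; check: E(4) = 7 but E(-3) = -7.   [not invariant]
(B) x + 1  ->  (1 - x) + 1 = 2 - x; check: E(4) = 5 but E(-3) = -2.   [not invariant]
(C) x^2  ->  (1 - x)^2 = (x - 1)^2; check: E(4) = 16 but E(-3) = 9.   [not invariant]
(D) x(1 - x)  ->  (1 - x)(1 - (1 - x)), which simplifies back to x(1 - x); check: E(4) = -12, E(-3) = -12.   [invariant]

Only (D) is unchanged. E is symmetric under swapping x with f(x) = 1 - x, which is exactly what an involution does.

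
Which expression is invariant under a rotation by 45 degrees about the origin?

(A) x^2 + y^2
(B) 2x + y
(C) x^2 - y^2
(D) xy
A

A rotation by 45 degrees sends (x, y) to (sqrt(2)x/2 - sqrt(2)y/2, sqrt(2)x/2 + sqrt(2)y/2).
Substitute the transformed coordinates into each option and compare with the original:
(A) x^2 + y^2  ->  (sqrt(2)x/2 - sqrt(2)y/2)^2 + (sqrt(2)x/2 + sqrt(2)y/2)^2 = x^2 + y^2   [equals x^2 + y^2: invariant]
(B) 2x + y  ->  2(sqrt(2)x/2 - sqrt(2)y/2) + (sqrt(2)x/2 + sqrt(2)y/2) = 3sqrt(2)x/2 - sqrt(2)y/2   [differs from 2x + y: not invariant]
(C) x^2 - y^2  ->  (sqrt(2)x/2 - sqrt(2)y/2)^2 - (sqrt(2)x/2 + sqrt(2)y/2)^2 = -2xy   [differs from x^2 - y^2: not invariant]
(D) xy  ->  (sqrt(2)x/2 - sqrt(2)y/2)(sqrt(2)x/2 + sqrt(2)y/2) = x^2/2 - y^2/2   [differs from xy: not invariant]

Only option (A), x^2 + y^2, is unchanged by the transformation.
Geometrically, x^2 + y^2 is the squared distance from the origin, which every rotation about the origin preserves.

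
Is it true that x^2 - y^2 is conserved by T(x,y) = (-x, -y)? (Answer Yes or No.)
Yes

Substitute T(x,y) = (-x, -y) into the expression and compare with the original.

Original: x^2 - y^2
After applying T: (-x)^2 - (-y)^2 = x^2 - y^2

This is identical to the original x^2 - y^2, so the expression is invariant.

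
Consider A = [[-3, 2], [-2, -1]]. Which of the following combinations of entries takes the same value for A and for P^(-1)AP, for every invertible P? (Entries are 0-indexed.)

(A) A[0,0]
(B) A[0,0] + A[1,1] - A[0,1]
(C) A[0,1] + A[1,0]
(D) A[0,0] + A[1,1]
D

A[0,0] + A[1,1] is the trace of A. By the cyclic property of the trace, tr(P^(-1)AP) = tr(APP^(-1)) = tr(A), so it is the same for every matrix similar to A.

The other combinations are not similarity invariants. For example, take P = [[1, 1], [1, 2]] (det P = 1), so P^(-1) = [[2, -1], [-1, 1]] and
B = P^(-1)AP = [[1, 6], [-2, -5]].
Evaluating each option on A and on B:
(A) A[0,0]: -3 for A, 1 for B -> changes
(B) A[0,0] + A[1,1] - A[0,1]: -6 for A, -10 for B -> changes
(C) A[0,1] + A[1,0]: 0 for A, 4 for B -> changes
(D) A[0,0] + A[1,1]: -4 for A, -4 for B -> unchanged

Only (D) A[0,0] + A[1,1] = -4 survives (and it does so for every P, not just this one), so it is the invariant.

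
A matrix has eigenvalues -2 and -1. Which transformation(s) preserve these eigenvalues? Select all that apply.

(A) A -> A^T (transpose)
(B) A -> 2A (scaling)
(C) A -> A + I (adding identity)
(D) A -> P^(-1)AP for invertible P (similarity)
A and D

Eigenvalues are preserved by:
1. Similarity transformations: A -> P^(-1)AP (same characteristic polynomial)
2. Transpose: A^T has the same eigenvalues as A

Eigenvalues are NOT preserved by:
- Adding identity: eigenvalues become -2+1, -1+1
- Scaling: eigenvalues become -4, -2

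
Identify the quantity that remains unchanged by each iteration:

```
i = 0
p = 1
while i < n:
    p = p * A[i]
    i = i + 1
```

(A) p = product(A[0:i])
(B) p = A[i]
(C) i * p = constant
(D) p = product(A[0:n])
A

A loop invariant must hold before the first iteration and be re-established by every execution of the body.

(A) p = product(A[0:i]): Initially i = 0 and p = 1 = product of the empty slice A[0:0]. If p = product(A[0:i]) holds at the top of an iteration, the body sets p to product(A[0:i]) * A[i] = product(A[0:i+1]) and then i to i+1, so the property is restored. At exit i = n, giving p = product(A[0:n]).

The other options fail:
(B) p = A[i]: after the first iteration p = A[0] but i = 1; in general p is a product of several elements, not a single one.
(C) i * p = constant: initially i * p = 0, but after one iteration it is 1 * A[0], which is nonzero in general.
(D) p = product(A[0:n]): false before the loop (p = 1, not the full product) -- it only becomes true at exit.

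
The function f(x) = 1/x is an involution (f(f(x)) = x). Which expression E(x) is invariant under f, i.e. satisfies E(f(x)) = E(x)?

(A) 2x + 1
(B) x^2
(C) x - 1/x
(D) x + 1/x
D

Replace x by f(x) = 1/x in each option and simplify. As a quick numerical cross-check, also compare E(4) with E(f(4)) = E(1/4).

(A) 2x + 1  ->  2(1/x) + 1 = (x + 2)/x; check: E(4) = 9 but E(1/4) = 3/2.   [not invariant]
(B) x^2  ->  (1/x)^2 = x^(-2); check: E(4) = 16 but E(1/4) = 1/16.   [not invariant]
(C) x - 1/x  ->  (1/x) - 1/(1/x) = -x + 1/x; check: E(4) = 15/4 but E(1/4) = -15/4.   [not invariant]
(D) x + 1/x  ->  (1/x) + 1/(1/x), which simplifies back to x + 1/x; check: E(4) = 17/4, E(1/4) = 17/4.   [invariant]

Only (D) is unchanged. E is symmetric under swapping x with f(x) = 1/x, which is exactly what an involution does.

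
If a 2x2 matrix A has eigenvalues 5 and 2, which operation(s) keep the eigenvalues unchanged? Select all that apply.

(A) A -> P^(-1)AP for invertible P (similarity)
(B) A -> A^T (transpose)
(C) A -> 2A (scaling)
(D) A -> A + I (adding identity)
A and B

Eigenvalues are preserved by:
1. Similarity transformations: A -> P^(-1)AP (same characteristic polynomial)
2. Transpose: A^T has the same eigenvalues as A

Eigenvalues are NOT preserved by:
- Adding identity: eigenvalues become 5+1, 2+1
- Scaling: eigenvalues become 10, 4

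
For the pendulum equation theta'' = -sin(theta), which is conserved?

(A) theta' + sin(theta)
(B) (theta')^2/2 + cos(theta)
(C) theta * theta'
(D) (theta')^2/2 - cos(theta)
D

A first integral I satisfies dI/dt = 0 along every solution. Differentiate each option and use the equation of motion:
(A) d/dt[theta' + sin(theta)] = theta'' + cos(theta) theta' = -sin(theta) + theta' cos(theta), not identically 0
(B) d/dt[(theta')^2/2 + cos(theta)] = theta' theta'' - sin(theta) theta' = -2 theta' sin(theta), not identically 0
(C) d/dt[theta * theta'] = (theta')^2 + theta theta'' = (theta')^2 - theta sin(theta), not identically 0
(D) d/dt[(theta')^2/2 - cos(theta)] = theta' theta'' + sin(theta) theta' = theta'(-sin(theta)) + theta' sin(theta) = 0

Only (D) has zero time-derivative. This is the total energy: kinetic (theta')^2/2 plus potential -cos(theta).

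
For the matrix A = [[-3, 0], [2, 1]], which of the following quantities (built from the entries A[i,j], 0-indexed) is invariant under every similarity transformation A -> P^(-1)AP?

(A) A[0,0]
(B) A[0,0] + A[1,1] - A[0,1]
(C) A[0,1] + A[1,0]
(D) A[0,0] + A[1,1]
D

A[0,0] + A[1,1] is the trace of A. By the cyclic property of the trace, tr(P^(-1)AP) = tr(APP^(-1)) = tr(A), so it is the same for every matrix similar to A.

The other combinations are not similarity invariants. For example, take P = [[1, 1], [1, 2]] (det P = 1), so P^(-1) = [[2, -1], [-1, 1]] and
B = P^(-1)AP = [[-9, -10], [6, 7]].
Evaluating each option on A and on B:
(A) A[0,0]: -3 for A, -9 for B -> changes
(B) A[0,0] + A[1,1] - A[0,1]: -2 for A, 8 for B -> changes
(C) A[0,1] + A[1,0]: 2 for A, -4 for B -> changes
(D) A[0,0] + A[1,1]: -2 for A, -2 for B -> unchanged

Only (D) A[0,0] + A[1,1] = -2 survives (and it does so for every P, not just this one), so it is the invariant.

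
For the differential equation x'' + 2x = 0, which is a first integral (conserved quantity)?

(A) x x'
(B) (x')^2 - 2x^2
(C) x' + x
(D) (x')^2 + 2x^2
D

A first integral I satisfies dI/dt = 0 along every solution. Differentiate each option and use the equation of motion:
(A) d/dt[x x'] = (x')^2 + x x'' = (x')^2 - 2x^2, not identically 0
(B) d/dt[(x')^2 - 2x^2] = 2x'x'' - 4x x' = -8x x', not identically 0
(C) d/dt[x' + x] = x'' + x' = -2x + x', not identically 0
(D) d/dt[(x')^2 + 2x^2] = 2x'x'' + 4x x' = 2x'(-2x) + 4x x' = 0

Only (D) has zero time-derivative. So the energy-like quantity (x')^2 + 2x^2 is the first integral.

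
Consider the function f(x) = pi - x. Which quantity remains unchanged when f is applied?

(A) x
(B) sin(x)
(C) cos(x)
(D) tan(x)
B

For f(x) = pi - x:
sin(pi - x) = sin(x), so sine is invariant under this transformation.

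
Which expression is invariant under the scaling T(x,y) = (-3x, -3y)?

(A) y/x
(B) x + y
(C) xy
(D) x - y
A

Under the uniform scaling T(x,y) = (-3x, -3y):
Substitute the transformed coordinates into each option and compare with the original:
(A) y/x  ->  (-3y)/(-3x) = y/x   [equals y/x: invariant]
(B) x + y  ->  (-3x) + (-3y) = -3x - 3y   [differs from x + y: not invariant]
(C) xy  ->  (-3x)(-3y) = 9xy   [differs from xy: not invariant]
(D) x - y  ->  (-3x) - (-3y) = -3x + 3y   [differs from x - y: not invariant]

Only option (A), y/x, is unchanged by the transformation.
The common factor -3 cancels in a ratio of coordinates, while sums, products and sums of squares pick up factors of -3 or 9.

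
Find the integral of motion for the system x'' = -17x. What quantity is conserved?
E = (x')^2 + 17x^2

Multiply the equation by x':
x' * x'' = -17x * x'
The left side is d/dt[(x')^2/2] and the right side is d/dt[-17x^2/2], so
d/dt[(x')^2/2 + 17x^2/2] = 0, i.e. (x')^2/2 + 17x^2/2 = constant.
Multiplying by 2, the integral of motion is E = (x')^2 + 17x^2.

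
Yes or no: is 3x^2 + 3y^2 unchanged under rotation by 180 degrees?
Yes

Applying rotation by 180 degrees: x' = x*cos(180 degrees) - y*sin(180 degrees) = -x, y' = x*sin(180 degrees) + y*cos(180 degrees) = -y

Substituting into 3x^2 + 3y^2:
3(-x)^2 + 3(-y)^2
= 3x^2 + 3y^2

This equals the original expression 3x^2 + 3y^2, so it IS invariant.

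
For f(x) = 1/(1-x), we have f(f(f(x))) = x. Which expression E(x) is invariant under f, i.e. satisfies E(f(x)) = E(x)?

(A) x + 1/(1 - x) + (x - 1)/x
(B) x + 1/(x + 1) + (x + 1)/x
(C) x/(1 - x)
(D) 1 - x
A

Replace x by f(x) = 1/(1 - x) in each option and simplify. As a quick numerical cross-check, also compare E(3) with E(f(3)) = E(-1/2).

(A) x + 1/(1 - x) + (x - 1)/x  ->  (1/(1 - x)) + 1/(1 - (1/(1 - x))) + ((1/(1 - x)) - 1)/(1/(1 - x)), which simplifies back to x + 1/(1 - x) + (x - 1)/x; check: E(3) = 19/6, E(-1/2) = 19/6.   [invariant]
(B) x + 1/(x + 1) + (x + 1)/x  ->  (1/(1 - x)) + 1/((1/(1 - x)) + 1) + ((1/(1 - x)) + 1)/(1/(1 - x)) = (-x^3 + 6x^2 - 11x + 7)/(x^2 - 3x + 2); check: E(3) = 55/12 but E(-1/2) = 1/2.   [not invariant]
(C) x/(1 - x)  ->  (1/(1 - x))/(1 - (1/(1 - x))) = -1/x; check: E(3) = -3/2 but E(-1/2) = -1/3.   [not invariant]
(D) 1 - x  ->  1 - (1/(1 - x)) = x/(x - 1); check: E(3) = -2 but E(-1/2) = 3/2.   [not invariant]

Only (A) is unchanged. Indeed f(f(x)) = 1/(1 - 1/(1-x)) = (1-x)/(-x) = (x-1)/x, so E(x) = x + f(x) + f(f(x)) is the sum over the whole 3-cycle; applying f just permutes the three terms cyclically (x -> f(x) -> f(f(x)) -> x), leaving the sum unchanged.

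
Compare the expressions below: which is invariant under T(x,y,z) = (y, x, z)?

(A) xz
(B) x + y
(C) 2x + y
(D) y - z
B

Apply T(x,y,z) = (y, x, z) to each option, i.e. replace (x, y, z) by the transformed coordinates.
Substitute the transformed coordinates into each option and compare with the original:
(A) xz  ->  (y)(z) = yz   [differs from xz: not invariant]
(B) x + y  ->  (y) + (x) = x + y   [equals x + y: invariant]
(C) 2x + y  ->  2(y) + (x) = x + 2y   [differs from 2x + y: not invariant]
(D) y - z  ->  (x) - (z) = x - z   [differs from y - z: not invariant]

Only option (B), x + y, is unchanged by the transformation.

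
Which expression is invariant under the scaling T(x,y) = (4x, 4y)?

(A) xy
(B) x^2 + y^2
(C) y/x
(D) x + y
C

Under the uniform scaling T(x,y) = (4x, 4y):
Substitute the transformed coordinates into each option and compare with the original:
(A) xy  ->  (4x)(4y) = 16xy   [differs from xy: not invariant]
(B) x^2 + y^2  ->  (4x)^2 + (4y)^2 = 16x^2 + 16y^2   [differs from x^2 + y^2: not invariant]
(C) y/x  ->  (4y)/(4x) = y/x   [equals y/x: invariant]
(D) x + y  ->  (4x) + (4y) = 4x + 4y   [differs from x + y: not invariant]

Only option (C), y/x, is unchanged by the transformation.
The common factor 4 cancels in a ratio of coordinates, while sums, products and sums of squares pick up factors of 4 or 16.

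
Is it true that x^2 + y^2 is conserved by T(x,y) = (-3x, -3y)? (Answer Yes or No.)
No

Substitute T(x,y) = (-3x, -3y) into the expression and compare with the original.

Original: x^2 + y^2
After applying T: (-3x)^2 + (-3y)^2 = 9x^2 + 9y^2

This differs from the original x^2 + y^2 (difference: 8x^2 + 8y^2), so the expression is NOT invariant.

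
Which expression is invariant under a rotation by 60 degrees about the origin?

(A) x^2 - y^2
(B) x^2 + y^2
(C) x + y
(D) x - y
B

A rotation by 60 degrees sends (x, y) to (x/2 - sqrt(3)y/2, sqrt(3)x/2 + y/2).
Substitute the transformed coordinates into each option and compare with the original:
(A) x^2 - y^2  ->  (x/2 - sqrt(3)y/2)^2 - (sqrt(3)x/2 + y/2)^2 = -x^2/2 - sqrt(3)xy + y^2/2   [differs from x^2 - y^2: not invariant]
(B) x^2 + y^2  ->  (x/2 - sqrt(3)y/2)^2 + (sqrt(3)x/2 + y/2)^2 = x^2 + y^2   [equals x^2 + y^2: invariant]
(C) x + y  ->  (x/2 - sqrt(3)y/2) + (sqrt(3)x/2 + y/2) = x/2 + sqrt(3)x/2 - sqrt(3)y/2 + y/2   [differs from x + y: not invariant]
(D) x - y  ->  (x/2 - sqrt(3)y/2) - (sqrt(3)x/2 + y/2) = -sqrt(3)x/2 + x/2 - sqrt(3)y/2 - y/2   [differs from x - y: not invariant]

Only option (B), x^2 + y^2, is unchanged by the transformation.
Geometrically, x^2 + y^2 is the squared distance from the origin, which every rotation about the origin preserves.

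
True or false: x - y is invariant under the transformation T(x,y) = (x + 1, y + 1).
True

Substitute T(x,y) = (x + 1, y + 1) into the expression and compare with the original.

Original: x - y
After applying T: (x + 1) - (y + 1) = x - y

This is identical to the original x - y, so the expression is invariant.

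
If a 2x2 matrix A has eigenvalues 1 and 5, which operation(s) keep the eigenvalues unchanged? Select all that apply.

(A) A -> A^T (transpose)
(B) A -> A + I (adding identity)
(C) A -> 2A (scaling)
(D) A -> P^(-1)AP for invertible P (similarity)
A and D

Eigenvalues are preserved by:
1. Similarity transformations: A -> P^(-1)AP (same characteristic polynomial)
2. Transpose: A^T has the same eigenvalues as A

Eigenvalues are NOT preserved by:
- Adding identity: eigenvalues become 1+1, 5+1
- Scaling: eigenvalues become 2, 10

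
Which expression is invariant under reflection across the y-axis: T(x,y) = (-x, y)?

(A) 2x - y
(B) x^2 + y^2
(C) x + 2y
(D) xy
B

The map is reflection across the y-axis: T(x,y) = (-x, y).
Substitute the transformed coordinates into each option and compare with the original:
(A) 2x - y  ->  2(-x) - (y) = -2x - y   [differs from 2x - y: not invariant]
(B) x^2 + y^2  ->  (-x)^2 + (y)^2 = x^2 + y^2   [equals x^2 + y^2: invariant]
(C) x + 2y  ->  (-x) + 2(y) = -x + 2y   [differs from x + 2y: not invariant]
(D) xy  ->  (-x)(y) = -xy   [differs from xy: not invariant]

Only option (B), x^2 + y^2, is unchanged by the transformation.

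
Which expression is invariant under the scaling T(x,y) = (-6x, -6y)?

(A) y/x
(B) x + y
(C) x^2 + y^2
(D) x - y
A

Under the uniform scaling T(x,y) = (-6x, -6y):
Substitute the transformed coordinates into each option and compare with the original:
(A) y/x  ->  (-6y)/(-6x) = y/x   [equals y/x: invariant]
(B) x + y  ->  (-6x) + (-6y) = -6x - 6y   [differs from x + y: not invariant]
(C) x^2 + y^2  ->  (-6x)^2 + (-6y)^2 = 36x^2 + 36y^2   [differs from x^2 + y^2: not invariant]
(D) x - y  ->  (-6x) - (-6y) = -6x + 6y   [differs from x - y: not invariant]

Only option (A), y/x, is unchanged by the transformation.
The common factor -6 cancels in a ratio of coordinates, while sums, products and sums of squares pick up factors of -6 or 36.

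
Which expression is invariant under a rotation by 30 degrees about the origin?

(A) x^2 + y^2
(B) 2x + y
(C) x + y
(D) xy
A

A rotation by 30 degrees sends (x, y) to (sqrt(3)x/2 - y/2, x/2 + sqrt(3)y/2).
Substitute the transformed coordinates into each option and compare with the original:
(A) x^2 + y^2  ->  (sqrt(3)x/2 - y/2)^2 + (x/2 + sqrt(3)y/2)^2 = x^2 + y^2   [equals x^2 + y^2: invariant]
(B) 2x + y  ->  2(sqrt(3)x/2 - y/2) + (x/2 + sqrt(3)y/2) = x/2 + sqrt(3)x - y + sqrt(3)y/2   [differs from 2x + y: not invariant]
(C) x + y  ->  (sqrt(3)x/2 - y/2) + (x/2 + sqrt(3)y/2) = x/2 + sqrt(3)x/2 - y/2 + sqrt(3)y/2   [differs from x + y: not invariant]
(D) xy  ->  (sqrt(3)x/2 - y/2)(x/2 + sqrt(3)y/2) = sqrt(3)x^2/4 + xy/2 - sqrt(3)y^2/4   [differs from xy: not invariant]

Only option (A), x^2 + y^2, is unchanged by the transformation.
Geometrically, x^2 + y^2 is the squared distance from the origin, which every rotation about the origin preserves.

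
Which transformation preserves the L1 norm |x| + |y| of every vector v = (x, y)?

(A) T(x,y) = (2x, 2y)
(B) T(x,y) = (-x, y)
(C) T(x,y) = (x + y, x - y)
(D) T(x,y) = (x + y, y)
B

A transformation preserves a norm if ||T(v)|| = ||v|| for every v; a single vector where the norm changes rules an option out.

(A) T(x,y) = (2x, 2y): v = (1, 0) has norm |1| + |0| = 1, but T(v) = (2, 0) has norm 2 -- not preserved.
(B) T(x,y) = (-x, y): preserves the norm -- it only permutes the coordinates and/or flips signs, which leaves |x| + |y| unchanged.
(C) T(x,y) = (x + y, x - y): v = (1, 0) has norm |1| + |0| = 1, but T(v) = (1, 1) has norm 2 -- not preserved.
(D) T(x,y) = (x + y, y): v = (0, 1) has norm |0| + |1| = 1, but T(v) = (1, 1) has norm 2 -- not preserved.

Therefore the answer is (B).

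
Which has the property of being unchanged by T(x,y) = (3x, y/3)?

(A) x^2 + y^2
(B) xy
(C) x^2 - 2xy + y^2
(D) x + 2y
B

An expression E(x,y) is invariant under T if E(T(x,y)) = E(x,y). Here T(x,y) = (3x, y/3).
Substitute the transformed coordinates into each option and compare with the original:
(A) x^2 + y^2  ->  (3x)^2 + (y/3)^2 = 9x^2 + y^2/9   [differs from x^2 + y^2: not invariant]
(B) xy  ->  (3x)(y/3) = xy   [equals xy: invariant]
(C) x^2 - 2xy + y^2  ->  (3x)^2 - 2(3x)(y/3) + (y/3)^2 = 9x^2 - 2xy + y^2/9   [differs from x^2 - 2xy + y^2: not invariant]
(D) x + 2y  ->  (3x) + 2(y/3) = 3x + 2y/3   [differs from x + 2y: not invariant]

Only option (B), xy, is unchanged by the transformation.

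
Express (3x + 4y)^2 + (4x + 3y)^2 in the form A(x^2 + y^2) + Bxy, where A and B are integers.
25(x^2 + y^2) + 48xy

Expanding: (3x + 4y)^2 = 9x^2 + 24xy + 16y^2
(4x + 3y)^2 = 16x^2 + 24xy + 9y^2
Sum = (9+16)(x^2+y^2) + 48xy = 25(x^2 + y^2) + 48xy
This is symmetric in x and y.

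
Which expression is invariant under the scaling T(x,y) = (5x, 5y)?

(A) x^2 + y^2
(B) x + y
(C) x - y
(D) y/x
D

Under the uniform scaling T(x,y) = (5x, 5y):
Substitute the transformed coordinates into each option and compare with the original:
(A) x^2 + y^2  ->  (5x)^2 + (5y)^2 = 25x^2 + 25y^2   [differs from x^2 + y^2: not invariant]
(B) x + y  ->  (5x) + (5y) = 5x + 5y   [differs from x + y: not invariant]
(C) x - y  ->  (5x) - (5y) = 5x - 5y   [differs from x - y: not invariant]
(D) y/x  ->  (5y)/(5x) = y/x   [equals y/x: invariant]

Only option (D), y/x, is unchanged by the transformation.
The common factor 5 cancels in a ratio of coordinates, while sums, products and sums of squares pick up factors of 5 or 25.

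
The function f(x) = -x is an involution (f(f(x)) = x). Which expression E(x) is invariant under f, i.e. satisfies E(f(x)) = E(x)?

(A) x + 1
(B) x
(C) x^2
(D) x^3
C

Replace x by f(x) = -x in each option and simplify. As a quick numerical cross-check, also compare E(3) with E(f(3)) = E(-3).

(A) x + 1  ->  (-x) + 1 = 1 - x; check: E(3) = 4 but E(-3) = -2.   [not invariant]
(B) x  ->  (-x) = -x; check: E(3) = 3 but E(-3) = -3.   [not invariant]
(C) x^2  ->  (-x)^2, which simplifies back to x^2; check: E(3) = 9, E(-3) = 9.   [invariant]
(D) x^3  ->  (-x)^3 = -x^3; check: E(3) = 27 but E(-3) = -27.   [not invariant]

Only (C) is unchanged. E is symmetric under swapping x with f(x) = -x, which is exactly what an involution does.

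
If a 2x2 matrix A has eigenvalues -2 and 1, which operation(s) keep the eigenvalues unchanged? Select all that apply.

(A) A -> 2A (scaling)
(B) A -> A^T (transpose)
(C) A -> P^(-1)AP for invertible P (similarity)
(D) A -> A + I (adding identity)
B and C

Eigenvalues are preserved by:
1. Similarity transformations: A -> P^(-1)AP (same characteristic polynomial)
2. Transpose: A^T has the same eigenvalues as A

Eigenvalues are NOT preserved by:
- Adding identity: eigenvalues become -2+1, 1+1
- Scaling: eigenvalues become -4, 2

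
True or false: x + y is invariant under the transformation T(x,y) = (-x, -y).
False

Substitute T(x,y) = (-x, -y) into the expression and compare with the original.

Original: x + y
After applying T: (-x) + (-y) = -x - y

This differs from the original x + y (difference: -2x - 2y), so the expression is NOT invariant.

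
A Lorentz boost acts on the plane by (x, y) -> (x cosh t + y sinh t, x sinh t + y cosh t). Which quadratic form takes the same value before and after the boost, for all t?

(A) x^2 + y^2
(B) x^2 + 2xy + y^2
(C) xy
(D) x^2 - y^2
D

Write x' = x cosh t + y sinh t, y' = x sinh t + y cosh t and substitute into each option:
(A) x^2 + y^2: (x cosh t + y sinh t)^2 + (x sinh t + y cosh t)^2 = (x^2 + y^2)(cosh^2 t + sinh^2 t) + 4xy sinh t cosh t = (x^2 + y^2) cosh 2t + 2xy sinh 2t   [not invariant for t != 0]
(B) x^2 + 2xy + y^2: (x' + y')^2 with x' + y' = (x + y)(cosh t + sinh t) = (x + y)e^t, so it becomes (x + y)^2 e^(2t)   [not invariant for t != 0]
(C) xy: (x cosh t + y sinh t)(x sinh t + y cosh t) = xy(cosh^2 t + sinh^2 t) + (x^2 + y^2) sinh t cosh t = xy cosh 2t + (x^2 + y^2)(sinh 2t)/2   [not invariant for t != 0]
(D) x^2 - y^2: (x cosh t + y sinh t)^2 - (x sinh t + y cosh t)^2 = x^2(cosh^2 t - sinh^2 t) + 2xy(cosh t sinh t - sinh t cosh t) + y^2(sinh^2 t - cosh^2 t) = x^2 - y^2   [invariant, using cosh^2 t - sinh^2 t = 1]

Only (D) x^2 - y^2 is unchanged; it is the Minkowski form preserved by Lorentz boosts, just as x^2 + y^2 is preserved by ordinary rotations.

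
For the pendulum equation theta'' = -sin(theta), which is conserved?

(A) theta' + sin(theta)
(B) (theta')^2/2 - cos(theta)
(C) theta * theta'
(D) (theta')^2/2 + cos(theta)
B

A first integral I satisfies dI/dt = 0 along every solution. Differentiate each option and use the equation of motion:
(A) d/dt[theta' + sin(theta)] = theta'' + cos(theta) theta' = -sin(theta) + theta' cos(theta), not identically 0
(B) d/dt[(theta')^2/2 - cos(theta)] = theta' theta'' + sin(theta) theta' = theta'(-sin(theta)) + theta' sin(theta) = 0
(C) d/dt[theta * theta'] = (theta')^2 + theta theta'' = (theta')^2 - theta sin(theta), not identically 0
(D) d/dt[(theta')^2/2 + cos(theta)] = theta' theta'' - sin(theta) theta' = -2 theta' sin(theta), not identically 0

Only (B) has zero time-derivative. This is the total energy: kinetic (theta')^2/2 plus potential -cos(theta).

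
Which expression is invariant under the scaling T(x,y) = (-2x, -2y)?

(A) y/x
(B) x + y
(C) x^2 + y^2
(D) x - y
A

Under the uniform scaling T(x,y) = (-2x, -2y):
Substitute the transformed coordinates into each option and compare with the original:
(A) y/x  ->  (-2y)/(-2x) = y/x   [equals y/x: invariant]
(B) x + y  ->  (-2x) + (-2y) = -2x - 2y   [differs from x + y: not invariant]
(C) x^2 + y^2  ->  (-2x)^2 + (-2y)^2 = 4x^2 + 4y^2   [differs from x^2 + y^2: not invariant]
(D) x - y  ->  (-2x) - (-2y) = -2x + 2y   [differs from x - y: not invariant]

Only option (A), y/x, is unchanged by the transformation.
The common factor -2 cancels in a ratio of coordinates, while sums, products and sums of squares pick up factors of -2 or 4.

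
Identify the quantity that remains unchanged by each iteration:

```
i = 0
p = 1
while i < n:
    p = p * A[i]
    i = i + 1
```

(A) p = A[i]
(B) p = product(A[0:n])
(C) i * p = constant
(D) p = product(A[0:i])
D

A loop invariant must hold before the first iteration and be re-established by every execution of the body.

(D) p = product(A[0:i]): Initially i = 0 and p = 1 = product of the empty slice A[0:0]. If p = product(A[0:i]) holds at the top of an iteration, the body sets p to product(A[0:i]) * A[i] = product(A[0:i+1]) and then i to i+1, so the property is restored. At exit i = n, giving p = product(A[0:n]).

The other options fail:
(A) p = A[i]: after the first iteration p = A[0] but i = 1; in general p is a product of several elements, not a single one.
(B) p = product(A[0:n]): false before the loop (p = 1, not the full product) -- it only becomes true at exit.
(C) i * p = constant: initially i * p = 0, but after one iteration it is 1 * A[0], which is nonzero in general.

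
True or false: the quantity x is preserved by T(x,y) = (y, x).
False

Substitute T(x,y) = (y, x) into the expression and compare with the original.

Original: x
After applying T: (y) = y

This differs from the original x (difference: -x + y), so the expression is NOT invariant.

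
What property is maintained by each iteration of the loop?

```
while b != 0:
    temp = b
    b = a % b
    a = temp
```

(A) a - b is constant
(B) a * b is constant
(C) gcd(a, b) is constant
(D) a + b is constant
C

A loop invariant must hold before the first iteration and be re-established by every execution of the body.

(C) gcd(a, b) is constant: One iteration replaces (a, b) by (b, a mod b). Since a mod b = a - q*b for an integer q, any common divisor of a and b divides b and a mod b, and conversely; hence gcd(b, a mod b) = gcd(a, b). For instance (37, 8) -> (8, 5) keeps gcd = 1. At exit b = 0 and a = gcd of the original inputs.

The other options fail:
(A) a - b is constant: e.g. (a, b) = (37, 8) -> (8, 5): the difference goes from 29 to 3.
(B) a * b is constant: e.g. (a, b) = (37, 8) -> (8, 5): the product goes from 296 to 40.
(D) a + b is constant: e.g. (a, b) = (37, 8) -> (8, 5): the sum goes from 45 to 13.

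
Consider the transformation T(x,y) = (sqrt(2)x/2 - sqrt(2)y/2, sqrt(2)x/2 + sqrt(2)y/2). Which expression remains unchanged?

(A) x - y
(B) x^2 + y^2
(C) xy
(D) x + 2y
B

An expression E(x,y) is invariant under T if E(T(x,y)) = E(x,y). Here T(x,y) = (sqrt(2)x/2 - sqrt(2)y/2, sqrt(2)x/2 + sqrt(2)y/2).
Substitute the transformed coordinates into each option and compare with the original:
(A) x - y  ->  (sqrt(2)x/2 - sqrt(2)y/2) - (sqrt(2)x/2 + sqrt(2)y/2) = -sqrt(2)y   [differs from x - y: not invariant]
(B) x^2 + y^2  ->  (sqrt(2)x/2 - sqrt(2)y/2)^2 + (sqrt(2)x/2 + sqrt(2)y/2)^2 = x^2 + y^2   [equals x^2 + y^2: invariant]
(C) xy  ->  (sqrt(2)x/2 - sqrt(2)y/2)(sqrt(2)x/2 + sqrt(2)y/2) = x^2/2 - y^2/2   [differs from xy: not invariant]
(D) x + 2y  ->  (sqrt(2)x/2 - sqrt(2)y/2) + 2(sqrt(2)x/2 + sqrt(2)y/2) = 3sqrt(2)x/2 + sqrt(2)y/2   [differs from x + 2y: not invariant]

Only option (B), x^2 + y^2, is unchanged by the transformation.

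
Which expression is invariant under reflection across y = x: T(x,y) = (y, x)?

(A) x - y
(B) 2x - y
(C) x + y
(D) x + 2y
C

The map is reflection across y = x: T(x,y) = (y, x).
Substitute the transformed coordinates into each option and compare with the original:
(A) x - y  ->  (y) - (x) = -x + y   [differs from x - y: not invariant]
(B) 2x - y  ->  2(y) - (x) = -x + 2y   [differs from 2x - y: not invariant]
(C) x + y  ->  (y) + (x) = x + y   [equals x + y: invariant]
(D) x + 2y  ->  (y) + 2(x) = 2x + y   [differs from x + 2y: not invariant]

Only option (C), x + y, is unchanged by the transformation.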